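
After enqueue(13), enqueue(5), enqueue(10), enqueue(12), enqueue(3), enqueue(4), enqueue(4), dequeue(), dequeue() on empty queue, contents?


enqueue(13) -> [13]
enqueue(5) -> [13, 5]
enqueue(10) -> [13, 5, 10]
enqueue(12) -> [13, 5, 10, 12]
enqueue(3) -> [13, 5, 10, 12, 3]
enqueue(4) -> [13, 5, 10, 12, 3, 4]
enqueue(4) -> [13, 5, 10, 12, 3, 4, 4]
dequeue() returns 13 -> [5, 10, 12, 3, 4, 4]
dequeue() returns 5 -> [10, 12, 3, 4, 4]
Final queue (front to back): [10, 12, 3, 4, 4]


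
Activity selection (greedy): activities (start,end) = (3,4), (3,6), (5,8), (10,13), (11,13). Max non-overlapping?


Greedy: pick earliest-ending, then skip overlaps.
Selected (3 activities): [(3, 4), (5, 8), (10, 13)]


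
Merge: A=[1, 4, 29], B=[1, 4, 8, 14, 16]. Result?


Compare heads, take smaller each step.
Merged: [1, 1, 4, 4, 8, 14, 16, 29]


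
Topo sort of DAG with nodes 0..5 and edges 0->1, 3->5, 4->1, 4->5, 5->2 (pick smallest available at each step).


Kahn's algorithm, process smallest node first
Order: [0, 3, 4, 1, 5, 2]


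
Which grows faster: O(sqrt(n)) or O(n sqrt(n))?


sublinear grows slower than n^1.5
O(sqrt(n)) is asymptotically smaller; O(n sqrt(n)) grows faster


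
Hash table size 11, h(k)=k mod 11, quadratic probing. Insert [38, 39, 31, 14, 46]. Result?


Insertions: 38->slot 5; 39->slot 6; 31->slot 9; 14->slot 3; 46->slot 2
Table: [None, None, 46, 14, None, 38, 39, None, None, 31, None]


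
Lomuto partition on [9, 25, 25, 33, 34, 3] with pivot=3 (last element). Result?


Elements <= 3 go left of pivot.
Result: [3, 25, 25, 33, 34, 9], pivot at index 0


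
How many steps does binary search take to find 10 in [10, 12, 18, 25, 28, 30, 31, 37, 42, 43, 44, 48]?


Search for 10:
[0,11] mid=5 arr[5]=30
[0,4] mid=2 arr[2]=18
[0,1] mid=0 arr[0]=10
Total: 3 comparisons


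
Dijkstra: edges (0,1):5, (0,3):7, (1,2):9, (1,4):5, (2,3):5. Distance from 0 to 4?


Dijkstra from 0:
Distances: {0: 0, 1: 5, 2: 12, 3: 7, 4: 10}
Shortest distance to 4 = 10, path = [0, 1, 4]


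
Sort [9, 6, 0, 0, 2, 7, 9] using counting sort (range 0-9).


Count array: [2, 0, 1, 0, 0, 0, 1, 1, 0, 2]
Reconstruct: [0, 0, 2, 6, 7, 9, 9]


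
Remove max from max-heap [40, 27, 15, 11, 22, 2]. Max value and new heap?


Max = 40
Replace root with last, heapify down
Resulting heap: [27, 22, 15, 11, 2]


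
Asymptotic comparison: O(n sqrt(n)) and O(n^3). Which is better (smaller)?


n^1.5 grows slower than cubic
O(n sqrt(n)) is asymptotically smaller; O(n^3) grows faster


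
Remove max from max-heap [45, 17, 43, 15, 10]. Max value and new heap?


Max = 45
Replace root with last, heapify down
Resulting heap: [43, 17, 10, 15]


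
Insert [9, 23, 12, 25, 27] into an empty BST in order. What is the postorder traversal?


Root = 9; build tree by BST insertion.
Postorder traversal: [12, 27, 25, 23, 9]


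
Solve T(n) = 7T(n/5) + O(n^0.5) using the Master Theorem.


a=7, b=5, c=0.5. log_5(7)=1.209 > c=0.5. Case 1: O(n^log_b(a)) = O(n^1.209)
Complexity: O(n^1.209)


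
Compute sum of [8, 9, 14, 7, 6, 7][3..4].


Prefix sums: [0, 8, 17, 31, 38, 44, 51]
Sum[3..4] = prefix[5] - prefix[3] = 44 - 31 = 13


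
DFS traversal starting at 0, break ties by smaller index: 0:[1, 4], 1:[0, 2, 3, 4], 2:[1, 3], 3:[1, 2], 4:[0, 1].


DFS stack-based: start with [0]
Visit order: [0, 1, 2, 3, 4]


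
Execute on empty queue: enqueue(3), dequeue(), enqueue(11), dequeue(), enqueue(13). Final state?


enqueue(3) -> [3]
dequeue() returns 3 -> []
enqueue(11) -> [11]
dequeue() returns 11 -> []
enqueue(13) -> [13]
Final queue (front to back): [13]


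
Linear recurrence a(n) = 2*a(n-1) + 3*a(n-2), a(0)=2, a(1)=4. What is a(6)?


Build bottom-up:
...a(4)=122, a(5)=364, a(6)=2*364+3*122=1094


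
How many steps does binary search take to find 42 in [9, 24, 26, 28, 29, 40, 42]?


Search for 42:
[0,6] mid=3 arr[3]=28
[4,6] mid=5 arr[5]=40
[6,6] mid=6 arr[6]=42
Total: 3 comparisons


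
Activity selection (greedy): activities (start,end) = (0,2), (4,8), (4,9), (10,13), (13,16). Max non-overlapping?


Greedy: pick earliest-ending, then skip overlaps.
Selected (4 activities): [(0, 2), (4, 8), (10, 13), (13, 16)]


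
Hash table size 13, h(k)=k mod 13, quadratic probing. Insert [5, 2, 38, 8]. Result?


Insertions: 5->slot 5; 2->slot 2; 38->slot 12; 8->slot 8
Table: [None, None, 2, None, None, 5, None, None, 8, None, None, None, 38]


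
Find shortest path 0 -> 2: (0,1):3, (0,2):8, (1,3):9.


Dijkstra from 0:
Distances: {0: 0, 1: 3, 2: 8, 3: 12}
Shortest distance to 2 = 8, path = [0, 2]


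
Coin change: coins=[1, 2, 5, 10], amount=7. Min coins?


dp[0]=0; dp[i]=1+min(dp[i-c] for c in coins)
...dp[2]=1, dp[3]=2, dp[4]=2, dp[5]=1, dp[6]=2, dp[7]=2
Minimum coins for 7 = 2


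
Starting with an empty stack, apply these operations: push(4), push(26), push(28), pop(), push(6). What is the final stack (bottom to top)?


push(4) -> [4]
push(26) -> [4, 26]
push(28) -> [4, 26, 28]
pop() returns 28 -> [4, 26]
push(6) -> [4, 26, 6]
Final stack (bottom to top): [4, 26, 6]


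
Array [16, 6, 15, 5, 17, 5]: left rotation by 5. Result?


Left rotate by 5: [5, 16, 6, 15, 5, 17]


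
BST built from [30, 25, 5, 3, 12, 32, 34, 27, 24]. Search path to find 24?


BST root = 30
Search for 24: compare at each node
Path: [30, 25, 5, 12, 24]


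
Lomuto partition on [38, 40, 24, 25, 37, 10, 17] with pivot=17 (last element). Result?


Elements <= 17 go left of pivot.
Result: [10, 17, 24, 25, 37, 38, 40], pivot at index 1


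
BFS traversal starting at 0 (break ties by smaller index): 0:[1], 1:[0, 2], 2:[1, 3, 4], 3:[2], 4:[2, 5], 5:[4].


BFS queue: start with [0]
Visit order: [0, 1, 2, 3, 4, 5]


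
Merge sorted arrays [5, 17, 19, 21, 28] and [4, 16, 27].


Compare heads, take smaller each step.
Merged: [4, 5, 16, 17, 19, 21, 27, 28]


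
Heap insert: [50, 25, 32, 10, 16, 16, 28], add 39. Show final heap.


Append 39: [50, 25, 32, 10, 16, 16, 28, 39]
Bubble up: swap idx 7(39) with idx 3(10); swap idx 3(39) with idx 1(25)
Result: [50, 39, 32, 25, 16, 16, 28, 10]


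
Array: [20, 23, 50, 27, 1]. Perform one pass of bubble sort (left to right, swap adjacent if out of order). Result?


After one pass: [20, 23, 27, 1, 50]


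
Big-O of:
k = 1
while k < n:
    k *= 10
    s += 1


Per nesting level: O(log n) = O(log n)
Complexity: O(log n)


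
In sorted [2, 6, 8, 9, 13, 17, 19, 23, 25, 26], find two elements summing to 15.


Two pointers: lo=0, hi=9
Found pair: (2, 13) summing to 15


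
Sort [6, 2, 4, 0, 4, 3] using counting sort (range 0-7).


Count array: [1, 0, 1, 1, 2, 0, 1, 0]
Reconstruct: [0, 2, 3, 4, 4, 6]


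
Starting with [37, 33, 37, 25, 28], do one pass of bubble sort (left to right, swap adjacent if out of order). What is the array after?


After one pass: [33, 37, 25, 28, 37]


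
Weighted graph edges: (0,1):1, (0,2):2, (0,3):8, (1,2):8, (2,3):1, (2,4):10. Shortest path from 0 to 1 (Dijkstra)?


Dijkstra from 0:
Distances: {0: 0, 1: 1, 2: 2, 3: 3, 4: 12}
Shortest distance to 1 = 1, path = [0, 1]


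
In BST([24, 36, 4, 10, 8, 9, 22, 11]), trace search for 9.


BST root = 24
Search for 9: compare at each node
Path: [24, 4, 10, 8, 9]


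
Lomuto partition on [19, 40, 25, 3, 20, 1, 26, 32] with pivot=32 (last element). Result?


Elements <= 32 go left of pivot.
Result: [19, 25, 3, 20, 1, 26, 32, 40], pivot at index 6


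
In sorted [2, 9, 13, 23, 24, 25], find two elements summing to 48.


Two pointers: lo=0, hi=5
Found pair: (23, 25) summing to 48


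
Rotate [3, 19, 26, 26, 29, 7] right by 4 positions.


Right rotate by 4: [26, 26, 29, 7, 3, 19]


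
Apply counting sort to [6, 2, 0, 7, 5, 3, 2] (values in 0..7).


Count array: [1, 0, 2, 1, 0, 1, 1, 1]
Reconstruct: [0, 2, 2, 3, 5, 6, 7]


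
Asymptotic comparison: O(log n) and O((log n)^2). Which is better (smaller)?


logarithmic grows slower than polylogarithmic
O(log n) is asymptotically smaller; O((log n)^2) grows faster


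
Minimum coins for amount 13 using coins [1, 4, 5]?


dp[0]=0; dp[i]=1+min(dp[i-c] for c in coins)
...dp[8]=2, dp[9]=2, dp[10]=2, dp[11]=3, dp[12]=3, dp[13]=3
Minimum coins for 13 = 3


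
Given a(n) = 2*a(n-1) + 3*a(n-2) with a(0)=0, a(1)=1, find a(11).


Build bottom-up:
...a(9)=4921, a(10)=14762, a(11)=2*14762+3*4921=44287


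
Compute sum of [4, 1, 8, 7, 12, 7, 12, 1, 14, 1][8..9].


Prefix sums: [0, 4, 5, 13, 20, 32, 39, 51, 52, 66, 67]
Sum[8..9] = prefix[10] - prefix[8] = 67 - 52 = 15


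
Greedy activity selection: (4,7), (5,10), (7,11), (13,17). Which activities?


Greedy: pick earliest-ending, then skip overlaps.
Selected (3 activities): [(4, 7), (7, 11), (13, 17)]


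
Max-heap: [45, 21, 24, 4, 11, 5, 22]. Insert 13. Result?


Append 13: [45, 21, 24, 4, 11, 5, 22, 13]
Bubble up: swap idx 7(13) with idx 3(4)
Result: [45, 21, 24, 13, 11, 5, 22, 4]


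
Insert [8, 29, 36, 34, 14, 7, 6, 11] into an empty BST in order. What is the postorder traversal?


Root = 8; build tree by BST insertion.
Postorder traversal: [6, 7, 11, 14, 34, 36, 29, 8]


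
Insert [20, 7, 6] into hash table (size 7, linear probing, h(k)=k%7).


Insertions: 20->slot 6; 7->slot 0; 6->slot 1
Table: [7, 6, None, None, None, None, 20]


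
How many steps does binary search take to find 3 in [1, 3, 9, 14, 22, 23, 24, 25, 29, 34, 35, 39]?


Search for 3:
[0,11] mid=5 arr[5]=23
[0,4] mid=2 arr[2]=9
[0,1] mid=0 arr[0]=1
[1,1] mid=1 arr[1]=3
Total: 4 comparisons


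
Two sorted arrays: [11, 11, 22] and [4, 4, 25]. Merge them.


Compare heads, take smaller each step.
Merged: [4, 4, 11, 11, 22, 25]


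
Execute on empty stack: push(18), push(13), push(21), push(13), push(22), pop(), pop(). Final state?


push(18) -> [18]
push(13) -> [18, 13]
push(21) -> [18, 13, 21]
push(13) -> [18, 13, 21, 13]
push(22) -> [18, 13, 21, 13, 22]
pop() returns 22 -> [18, 13, 21, 13]
pop() returns 13 -> [18, 13, 21]
Final stack (bottom to top): [18, 13, 21]


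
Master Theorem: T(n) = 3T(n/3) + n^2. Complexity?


a=3, b=3, c=2. log_3(3)=1 < c=2. Case 3: O(n^c) = O(n^2)
Complexity: O(n^2)


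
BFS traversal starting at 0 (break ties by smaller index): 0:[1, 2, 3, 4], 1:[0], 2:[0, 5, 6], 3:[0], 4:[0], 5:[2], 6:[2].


BFS queue: start with [0]
Visit order: [0, 1, 2, 3, 4, 5, 6]


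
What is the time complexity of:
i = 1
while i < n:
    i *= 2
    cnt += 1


Per nesting level: O(log n) = O(log n)
Complexity: O(log n)


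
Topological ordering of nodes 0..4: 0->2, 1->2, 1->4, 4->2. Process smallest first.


Kahn's algorithm, process smallest node first
Order: [0, 1, 3, 4, 2]


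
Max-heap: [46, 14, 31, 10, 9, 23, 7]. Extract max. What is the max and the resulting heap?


Max = 46
Replace root with last, heapify down
Resulting heap: [31, 14, 23, 10, 9, 7]


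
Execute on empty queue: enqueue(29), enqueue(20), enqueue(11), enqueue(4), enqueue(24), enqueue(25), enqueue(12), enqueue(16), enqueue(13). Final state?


enqueue(29) -> [29]
enqueue(20) -> [29, 20]
enqueue(11) -> [29, 20, 11]
enqueue(4) -> [29, 20, 11, 4]
enqueue(24) -> [29, 20, 11, 4, 24]
enqueue(25) -> [29, 20, 11, 4, 24, 25]
enqueue(12) -> [29, 20, 11, 4, 24, 25, 12]
enqueue(16) -> [29, 20, 11, 4, 24, 25, 12, 16]
enqueue(13) -> [29, 20, 11, 4, 24, 25, 12, 16, 13]
Final queue (front to back): [29, 20, 11, 4, 24, 25, 12, 16, 13]


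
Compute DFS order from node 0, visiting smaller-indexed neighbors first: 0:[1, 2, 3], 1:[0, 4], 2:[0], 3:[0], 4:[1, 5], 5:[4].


DFS stack-based: start with [0]
Visit order: [0, 1, 4, 5, 2, 3]


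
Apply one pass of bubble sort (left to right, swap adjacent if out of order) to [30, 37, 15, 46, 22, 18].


After one pass: [30, 15, 37, 22, 18, 46]


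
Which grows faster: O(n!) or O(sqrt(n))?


sublinear grows slower than factorial
O(sqrt(n)) is asymptotically smaller; O(n!) grows faster


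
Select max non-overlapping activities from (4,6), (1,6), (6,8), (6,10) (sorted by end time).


Greedy: pick earliest-ending, then skip overlaps.
Selected (2 activities): [(4, 6), (6, 8)]


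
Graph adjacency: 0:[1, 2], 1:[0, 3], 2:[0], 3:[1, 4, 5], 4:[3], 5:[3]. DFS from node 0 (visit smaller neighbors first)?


DFS stack-based: start with [0]
Visit order: [0, 1, 3, 4, 5, 2]


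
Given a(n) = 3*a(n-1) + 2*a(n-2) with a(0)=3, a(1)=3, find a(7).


Build bottom-up:
...a(5)=651, a(6)=2319, a(7)=3*2319+2*651=8259


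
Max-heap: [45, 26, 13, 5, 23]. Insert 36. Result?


Append 36: [45, 26, 13, 5, 23, 36]
Bubble up: swap idx 5(36) with idx 2(13)
Result: [45, 26, 36, 5, 23, 13]


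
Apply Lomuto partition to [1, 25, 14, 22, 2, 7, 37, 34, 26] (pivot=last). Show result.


Elements <= 26 go left of pivot.
Result: [1, 25, 14, 22, 2, 7, 26, 34, 37], pivot at index 6


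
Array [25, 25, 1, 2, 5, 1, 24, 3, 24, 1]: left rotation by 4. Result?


Left rotate by 4: [5, 1, 24, 3, 24, 1, 25, 25, 1, 2]


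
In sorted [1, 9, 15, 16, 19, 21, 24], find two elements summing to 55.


Two pointers: lo=0, hi=6
No pair sums to 55


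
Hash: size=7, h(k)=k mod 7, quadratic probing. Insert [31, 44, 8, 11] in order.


Insertions: 31->slot 3; 44->slot 2; 8->slot 1; 11->slot 4
Table: [None, 8, 44, 31, 11, None, None]


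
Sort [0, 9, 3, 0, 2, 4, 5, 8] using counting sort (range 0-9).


Count array: [2, 0, 1, 1, 1, 1, 0, 0, 1, 1]
Reconstruct: [0, 0, 2, 3, 4, 5, 8, 9]


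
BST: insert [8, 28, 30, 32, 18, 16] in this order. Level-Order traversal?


Root = 8; build tree by BST insertion.
Level-Order traversal: [8, 28, 18, 30, 16, 32]


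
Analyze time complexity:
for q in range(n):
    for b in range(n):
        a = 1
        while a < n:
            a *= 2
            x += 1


Per nesting level: O(n) * O(n) * O(log n) = O(n^2 log n)
Complexity: O(n^2 log n)


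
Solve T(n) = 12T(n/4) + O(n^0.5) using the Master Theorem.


a=12, b=4, c=0.5. log_4(12)=1.792 > c=0.5. Case 1: O(n^log_b(a)) = O(n^1.792)
Complexity: O(n^1.792)


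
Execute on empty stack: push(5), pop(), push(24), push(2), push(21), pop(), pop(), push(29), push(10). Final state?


push(5) -> [5]
pop() returns 5 -> []
push(24) -> [24]
push(2) -> [24, 2]
push(21) -> [24, 2, 21]
pop() returns 21 -> [24, 2]
pop() returns 2 -> [24]
push(29) -> [24, 29]
push(10) -> [24, 29, 10]
Final stack (bottom to top): [24, 29, 10]


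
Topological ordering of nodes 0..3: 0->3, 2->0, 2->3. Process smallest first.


Kahn's algorithm, process smallest node first
Order: [1, 2, 0, 3]


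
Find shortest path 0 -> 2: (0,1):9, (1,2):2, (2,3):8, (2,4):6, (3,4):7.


Dijkstra from 0:
Distances: {0: 0, 1: 9, 2: 11, 3: 19, 4: 17}
Shortest distance to 2 = 11, path = [0, 1, 2]


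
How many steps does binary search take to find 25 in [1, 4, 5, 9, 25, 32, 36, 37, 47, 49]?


Search for 25:
[0,9] mid=4 arr[4]=25
Total: 1 comparisons


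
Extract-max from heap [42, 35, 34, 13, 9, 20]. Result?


Max = 42
Replace root with last, heapify down
Resulting heap: [35, 20, 34, 13, 9]


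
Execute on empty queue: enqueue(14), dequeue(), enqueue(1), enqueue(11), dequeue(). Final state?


enqueue(14) -> [14]
dequeue() returns 14 -> []
enqueue(1) -> [1]
enqueue(11) -> [1, 11]
dequeue() returns 1 -> [11]
Final queue (front to back): [11]


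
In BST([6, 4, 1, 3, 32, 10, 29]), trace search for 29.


BST root = 6
Search for 29: compare at each node
Path: [6, 32, 10, 29]


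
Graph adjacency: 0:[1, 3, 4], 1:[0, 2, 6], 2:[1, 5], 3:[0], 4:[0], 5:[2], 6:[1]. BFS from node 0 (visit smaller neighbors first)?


BFS queue: start with [0]
Visit order: [0, 1, 3, 4, 2, 6, 5]


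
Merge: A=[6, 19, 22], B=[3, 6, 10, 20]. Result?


Compare heads, take smaller each step.
Merged: [3, 6, 6, 10, 19, 20, 22]


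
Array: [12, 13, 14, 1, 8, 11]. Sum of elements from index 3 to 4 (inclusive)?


Prefix sums: [0, 12, 25, 39, 40, 48, 59]
Sum[3..4] = prefix[5] - prefix[3] = 48 - 39 = 9


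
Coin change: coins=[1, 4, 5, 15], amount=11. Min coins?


dp[0]=0; dp[i]=1+min(dp[i-c] for c in coins)
...dp[6]=2, dp[7]=3, dp[8]=2, dp[9]=2, dp[10]=2, dp[11]=3
Minimum coins for 11 = 3


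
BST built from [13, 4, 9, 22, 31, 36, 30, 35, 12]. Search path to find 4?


BST root = 13
Search for 4: compare at each node
Path: [13, 4]


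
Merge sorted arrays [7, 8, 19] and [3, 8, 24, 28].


Compare heads, take smaller each step.
Merged: [3, 7, 8, 8, 19, 24, 28]


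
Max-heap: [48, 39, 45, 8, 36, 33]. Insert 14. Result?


Append 14: [48, 39, 45, 8, 36, 33, 14]
Bubble up: no swaps needed
Result: [48, 39, 45, 8, 36, 33, 14]


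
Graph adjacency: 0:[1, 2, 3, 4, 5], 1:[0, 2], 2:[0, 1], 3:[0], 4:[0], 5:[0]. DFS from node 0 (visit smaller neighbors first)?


DFS stack-based: start with [0]
Visit order: [0, 1, 2, 3, 4, 5]


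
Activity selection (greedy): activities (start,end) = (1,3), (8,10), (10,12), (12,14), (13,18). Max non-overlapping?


Greedy: pick earliest-ending, then skip overlaps.
Selected (4 activities): [(1, 3), (8, 10), (10, 12), (12, 14)]


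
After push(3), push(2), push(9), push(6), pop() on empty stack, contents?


push(3) -> [3]
push(2) -> [3, 2]
push(9) -> [3, 2, 9]
push(6) -> [3, 2, 9, 6]
pop() returns 6 -> [3, 2, 9]
Final stack (bottom to top): [3, 2, 9]


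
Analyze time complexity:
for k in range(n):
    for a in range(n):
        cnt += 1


Per nesting level: O(n) * O(n) = O(n^2)
Complexity: O(n^2)


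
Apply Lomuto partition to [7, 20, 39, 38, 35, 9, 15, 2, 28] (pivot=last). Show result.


Elements <= 28 go left of pivot.
Result: [7, 20, 9, 15, 2, 28, 38, 35, 39], pivot at index 5


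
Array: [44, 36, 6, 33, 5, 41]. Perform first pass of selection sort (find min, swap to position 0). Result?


After one pass: [5, 36, 6, 33, 44, 41]


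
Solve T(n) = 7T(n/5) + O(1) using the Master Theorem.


a=7, b=5, c=0. log_5(7)=1.209 > c=0. Case 1: O(n^log_b(a)) = O(n^1.209)
Complexity: O(n^1.209)


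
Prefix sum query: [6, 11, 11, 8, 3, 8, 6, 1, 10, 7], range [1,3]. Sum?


Prefix sums: [0, 6, 17, 28, 36, 39, 47, 53, 54, 64, 71]
Sum[1..3] = prefix[4] - prefix[1] = 36 - 6 = 30


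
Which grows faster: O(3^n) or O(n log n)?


linearithmic grows slower than exponential (base 3)
O(n log n) is asymptotically smaller; O(3^n) grows faster


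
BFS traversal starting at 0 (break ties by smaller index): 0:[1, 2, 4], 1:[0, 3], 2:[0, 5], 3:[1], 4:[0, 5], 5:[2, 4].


BFS queue: start with [0]
Visit order: [0, 1, 2, 4, 3, 5]


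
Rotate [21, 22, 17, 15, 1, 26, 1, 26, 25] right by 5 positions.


Right rotate by 5: [1, 26, 1, 26, 25, 21, 22, 17, 15]


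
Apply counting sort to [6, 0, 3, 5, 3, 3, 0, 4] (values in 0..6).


Count array: [2, 0, 0, 3, 1, 1, 1]
Reconstruct: [0, 0, 3, 3, 3, 4, 5, 6]


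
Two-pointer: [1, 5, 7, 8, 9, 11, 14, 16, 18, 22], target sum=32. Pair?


Two pointers: lo=0, hi=9
Found pair: (14, 18) summing to 32


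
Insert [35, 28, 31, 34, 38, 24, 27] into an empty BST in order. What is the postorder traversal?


Root = 35; build tree by BST insertion.
Postorder traversal: [27, 24, 34, 31, 28, 38, 35]


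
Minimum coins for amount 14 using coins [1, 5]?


dp[0]=0; dp[i]=1+min(dp[i-c] for c in coins)
...dp[9]=5, dp[10]=2, dp[11]=3, dp[12]=4, dp[13]=5, dp[14]=6
Minimum coins for 14 = 6


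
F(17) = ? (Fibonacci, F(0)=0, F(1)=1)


F(n)=F(n-1)+F(n-2)
...F(15)=610, F(16)=987, F(17)=1597


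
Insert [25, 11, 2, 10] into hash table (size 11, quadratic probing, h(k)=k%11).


Insertions: 25->slot 3; 11->slot 0; 2->slot 2; 10->slot 10
Table: [11, None, 2, 25, None, None, None, None, None, None, 10]


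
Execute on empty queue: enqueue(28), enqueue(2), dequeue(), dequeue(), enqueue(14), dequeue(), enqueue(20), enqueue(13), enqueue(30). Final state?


enqueue(28) -> [28]
enqueue(2) -> [28, 2]
dequeue() returns 28 -> [2]
dequeue() returns 2 -> []
enqueue(14) -> [14]
dequeue() returns 14 -> []
enqueue(20) -> [20]
enqueue(13) -> [20, 13]
enqueue(30) -> [20, 13, 30]
Final queue (front to back): [20, 13, 30]


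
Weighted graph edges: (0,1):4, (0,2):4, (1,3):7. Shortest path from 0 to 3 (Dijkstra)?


Dijkstra from 0:
Distances: {0: 0, 1: 4, 2: 4, 3: 11}
Shortest distance to 3 = 11, path = [0, 1, 3]


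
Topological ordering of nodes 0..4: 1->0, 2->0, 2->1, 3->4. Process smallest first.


Kahn's algorithm, process smallest node first
Order: [2, 1, 0, 3, 4]


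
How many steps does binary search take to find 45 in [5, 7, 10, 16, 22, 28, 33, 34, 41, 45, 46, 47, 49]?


Search for 45:
[0,12] mid=6 arr[6]=33
[7,12] mid=9 arr[9]=45
Total: 2 comparisons


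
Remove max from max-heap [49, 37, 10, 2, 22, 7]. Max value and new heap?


Max = 49
Replace root with last, heapify down
Resulting heap: [37, 22, 10, 2, 7]


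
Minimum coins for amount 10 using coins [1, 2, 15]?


dp[0]=0; dp[i]=1+min(dp[i-c] for c in coins)
...dp[5]=3, dp[6]=3, dp[7]=4, dp[8]=4, dp[9]=5, dp[10]=5
Minimum coins for 10 = 5


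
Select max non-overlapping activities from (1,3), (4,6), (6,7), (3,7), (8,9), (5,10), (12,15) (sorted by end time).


Greedy: pick earliest-ending, then skip overlaps.
Selected (5 activities): [(1, 3), (4, 6), (6, 7), (8, 9), (12, 15)]


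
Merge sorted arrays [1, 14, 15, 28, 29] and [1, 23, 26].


Compare heads, take smaller each step.
Merged: [1, 1, 14, 15, 23, 26, 28, 29]


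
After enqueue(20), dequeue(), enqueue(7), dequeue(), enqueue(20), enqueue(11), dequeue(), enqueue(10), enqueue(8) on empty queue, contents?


enqueue(20) -> [20]
dequeue() returns 20 -> []
enqueue(7) -> [7]
dequeue() returns 7 -> []
enqueue(20) -> [20]
enqueue(11) -> [20, 11]
dequeue() returns 20 -> [11]
enqueue(10) -> [11, 10]
enqueue(8) -> [11, 10, 8]
Final queue (front to back): [11, 10, 8]


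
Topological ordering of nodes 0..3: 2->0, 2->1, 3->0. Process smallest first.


Kahn's algorithm, process smallest node first
Order: [2, 1, 3, 0]


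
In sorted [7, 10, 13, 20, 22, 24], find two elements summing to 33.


Two pointers: lo=0, hi=5
Found pair: (13, 20) summing to 33


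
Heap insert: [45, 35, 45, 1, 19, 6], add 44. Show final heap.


Append 44: [45, 35, 45, 1, 19, 6, 44]
Bubble up: no swaps needed
Result: [45, 35, 45, 1, 19, 6, 44]


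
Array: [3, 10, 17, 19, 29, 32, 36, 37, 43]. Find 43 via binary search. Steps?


Search for 43:
[0,8] mid=4 arr[4]=29
[5,8] mid=6 arr[6]=36
[7,8] mid=7 arr[7]=37
[8,8] mid=8 arr[8]=43
Total: 4 comparisons


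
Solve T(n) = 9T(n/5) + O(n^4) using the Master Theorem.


a=9, b=5, c=4. log_5(9)=1.365 < c=4. Case 3: O(n^c) = O(n^4)
Complexity: O(n^4)


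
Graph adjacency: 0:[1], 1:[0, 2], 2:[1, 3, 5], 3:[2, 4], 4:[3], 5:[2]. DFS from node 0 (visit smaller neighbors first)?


DFS stack-based: start with [0]
Visit order: [0, 1, 2, 3, 4, 5]


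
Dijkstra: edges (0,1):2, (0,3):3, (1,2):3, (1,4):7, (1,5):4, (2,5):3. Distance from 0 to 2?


Dijkstra from 0:
Distances: {0: 0, 1: 2, 2: 5, 3: 3, 4: 9, 5: 6}
Shortest distance to 2 = 5, path = [0, 1, 2]


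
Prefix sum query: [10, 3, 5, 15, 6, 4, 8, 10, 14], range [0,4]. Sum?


Prefix sums: [0, 10, 13, 18, 33, 39, 43, 51, 61, 75]
Sum[0..4] = prefix[5] - prefix[0] = 39 - 0 = 39


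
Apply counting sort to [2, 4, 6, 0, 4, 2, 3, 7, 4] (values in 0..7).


Count array: [1, 0, 2, 1, 3, 0, 1, 1]
Reconstruct: [0, 2, 2, 3, 4, 4, 4, 6, 7]


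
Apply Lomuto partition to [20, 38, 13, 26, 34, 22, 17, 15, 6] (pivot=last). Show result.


Elements <= 6 go left of pivot.
Result: [6, 38, 13, 26, 34, 22, 17, 15, 20], pivot at index 0


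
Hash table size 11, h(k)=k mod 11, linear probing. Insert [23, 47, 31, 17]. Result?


Insertions: 23->slot 1; 47->slot 3; 31->slot 9; 17->slot 6
Table: [None, 23, None, 47, None, None, 17, None, None, 31, None]


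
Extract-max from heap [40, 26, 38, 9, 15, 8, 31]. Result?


Max = 40
Replace root with last, heapify down
Resulting heap: [38, 26, 31, 9, 15, 8]


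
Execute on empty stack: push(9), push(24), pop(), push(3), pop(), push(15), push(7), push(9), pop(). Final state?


push(9) -> [9]
push(24) -> [9, 24]
pop() returns 24 -> [9]
push(3) -> [9, 3]
pop() returns 3 -> [9]
push(15) -> [9, 15]
push(7) -> [9, 15, 7]
push(9) -> [9, 15, 7, 9]
pop() returns 9 -> [9, 15, 7]
Final stack (bottom to top): [9, 15, 7]


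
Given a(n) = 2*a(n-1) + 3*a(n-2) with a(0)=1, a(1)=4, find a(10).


Build bottom-up:
...a(8)=8201, a(9)=24604, a(10)=2*24604+3*8201=73811


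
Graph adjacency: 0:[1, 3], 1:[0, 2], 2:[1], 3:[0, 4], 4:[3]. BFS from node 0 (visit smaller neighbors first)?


BFS queue: start with [0]
Visit order: [0, 1, 3, 2, 4]


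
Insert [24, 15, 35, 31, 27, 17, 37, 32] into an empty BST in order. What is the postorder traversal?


Root = 24; build tree by BST insertion.
Postorder traversal: [17, 15, 27, 32, 31, 37, 35, 24]


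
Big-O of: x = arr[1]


Analysis: constant-time operation, no loop
Complexity: O(1)


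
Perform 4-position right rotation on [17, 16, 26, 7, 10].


Right rotate by 4: [16, 26, 7, 10, 17]


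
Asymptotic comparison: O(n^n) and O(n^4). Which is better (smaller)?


quartic grows slower than n^n
O(n^4) is asymptotically smaller; O(n^n) grows faster


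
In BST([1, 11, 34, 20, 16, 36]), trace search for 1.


BST root = 1
Search for 1: compare at each node
Path: [1]


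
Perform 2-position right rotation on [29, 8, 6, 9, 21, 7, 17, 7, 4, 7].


Right rotate by 2: [4, 7, 29, 8, 6, 9, 21, 7, 17, 7]


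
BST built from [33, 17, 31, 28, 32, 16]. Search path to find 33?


BST root = 33
Search for 33: compare at each node
Path: [33]


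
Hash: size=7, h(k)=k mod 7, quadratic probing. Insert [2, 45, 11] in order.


Insertions: 2->slot 2; 45->slot 3; 11->slot 4
Table: [None, None, 2, 45, 11, None, None]


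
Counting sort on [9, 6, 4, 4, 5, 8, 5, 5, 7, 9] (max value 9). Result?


Count array: [0, 0, 0, 0, 2, 3, 1, 1, 1, 2]
Reconstruct: [4, 4, 5, 5, 5, 6, 7, 8, 9, 9]


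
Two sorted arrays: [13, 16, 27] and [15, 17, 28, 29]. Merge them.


Compare heads, take smaller each step.
Merged: [13, 15, 16, 17, 27, 28, 29]


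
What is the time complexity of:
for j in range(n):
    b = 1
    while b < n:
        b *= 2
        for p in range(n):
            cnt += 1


Per nesting level: O(n) * O(log n) * O(n) = O(n^2 log n)
Complexity: O(n^2 log n)


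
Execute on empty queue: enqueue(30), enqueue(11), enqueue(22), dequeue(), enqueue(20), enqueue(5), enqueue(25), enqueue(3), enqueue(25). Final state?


enqueue(30) -> [30]
enqueue(11) -> [30, 11]
enqueue(22) -> [30, 11, 22]
dequeue() returns 30 -> [11, 22]
enqueue(20) -> [11, 22, 20]
enqueue(5) -> [11, 22, 20, 5]
enqueue(25) -> [11, 22, 20, 5, 25]
enqueue(3) -> [11, 22, 20, 5, 25, 3]
enqueue(25) -> [11, 22, 20, 5, 25, 3, 25]
Final queue (front to back): [11, 22, 20, 5, 25, 3, 25]


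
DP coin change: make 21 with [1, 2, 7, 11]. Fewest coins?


dp[0]=0; dp[i]=1+min(dp[i-c] for c in coins)
...dp[16]=3, dp[17]=4, dp[18]=2, dp[19]=3, dp[20]=3, dp[21]=3
Minimum coins for 21 = 3


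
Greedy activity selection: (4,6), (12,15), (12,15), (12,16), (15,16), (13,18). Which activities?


Greedy: pick earliest-ending, then skip overlaps.
Selected (3 activities): [(4, 6), (12, 15), (15, 16)]


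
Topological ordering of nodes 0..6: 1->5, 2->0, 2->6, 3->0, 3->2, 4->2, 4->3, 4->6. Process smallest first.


Kahn's algorithm, process smallest node first
Order: [1, 4, 3, 2, 0, 5, 6]


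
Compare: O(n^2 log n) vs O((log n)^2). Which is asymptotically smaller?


polylogarithmic grows slower than n^2 log n
O((log n)^2) is asymptotically smaller; O(n^2 log n) grows faster


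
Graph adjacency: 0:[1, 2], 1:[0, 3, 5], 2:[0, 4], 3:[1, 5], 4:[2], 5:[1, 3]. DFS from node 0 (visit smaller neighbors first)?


DFS stack-based: start with [0]
Visit order: [0, 1, 3, 5, 2, 4]


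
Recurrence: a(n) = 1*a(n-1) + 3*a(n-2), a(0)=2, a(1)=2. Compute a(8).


Build bottom-up:
...a(6)=194, a(7)=434, a(8)=1*434+3*194=1016


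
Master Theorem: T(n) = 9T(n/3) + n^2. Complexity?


a=9, b=3, c=2. log_3(9)=2 = c=2. Case 2: O(n^c log n) = O(n^2 log n)
Complexity: O(n^2 log n)


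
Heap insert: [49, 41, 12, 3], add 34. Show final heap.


Append 34: [49, 41, 12, 3, 34]
Bubble up: no swaps needed
Result: [49, 41, 12, 3, 34]


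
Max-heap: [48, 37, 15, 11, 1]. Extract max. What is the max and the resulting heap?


Max = 48
Replace root with last, heapify down
Resulting heap: [37, 11, 15, 1]


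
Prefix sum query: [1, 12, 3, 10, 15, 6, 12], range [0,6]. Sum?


Prefix sums: [0, 1, 13, 16, 26, 41, 47, 59]
Sum[0..6] = prefix[7] - prefix[0] = 59 - 0 = 59


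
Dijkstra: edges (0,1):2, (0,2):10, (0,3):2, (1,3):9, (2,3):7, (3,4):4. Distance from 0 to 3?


Dijkstra from 0:
Distances: {0: 0, 1: 2, 2: 9, 3: 2, 4: 6}
Shortest distance to 3 = 2, path = [0, 3]


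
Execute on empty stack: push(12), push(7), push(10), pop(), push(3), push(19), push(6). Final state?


push(12) -> [12]
push(7) -> [12, 7]
push(10) -> [12, 7, 10]
pop() returns 10 -> [12, 7]
push(3) -> [12, 7, 3]
push(19) -> [12, 7, 3, 19]
push(6) -> [12, 7, 3, 19, 6]
Final stack (bottom to top): [12, 7, 3, 19, 6]


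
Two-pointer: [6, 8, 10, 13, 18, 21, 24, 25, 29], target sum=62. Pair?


Two pointers: lo=0, hi=8
No pair sums to 62


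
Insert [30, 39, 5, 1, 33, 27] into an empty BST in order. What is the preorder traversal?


Root = 30; build tree by BST insertion.
Preorder traversal: [30, 5, 1, 27, 39, 33]


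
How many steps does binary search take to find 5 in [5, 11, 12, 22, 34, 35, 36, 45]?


Search for 5:
[0,7] mid=3 arr[3]=22
[0,2] mid=1 arr[1]=11
[0,0] mid=0 arr[0]=5
Total: 3 comparisons


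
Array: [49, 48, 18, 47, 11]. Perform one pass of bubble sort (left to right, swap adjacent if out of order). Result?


After one pass: [48, 18, 47, 11, 49]


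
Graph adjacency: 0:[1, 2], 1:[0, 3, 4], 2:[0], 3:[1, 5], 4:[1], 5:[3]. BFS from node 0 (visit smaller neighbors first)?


BFS queue: start with [0]
Visit order: [0, 1, 2, 3, 4, 5]


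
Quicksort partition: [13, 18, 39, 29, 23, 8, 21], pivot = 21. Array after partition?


Elements <= 21 go left of pivot.
Result: [13, 18, 8, 21, 23, 39, 29], pivot at index 3


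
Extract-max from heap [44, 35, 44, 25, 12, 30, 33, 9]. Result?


Max = 44
Replace root with last, heapify down
Resulting heap: [44, 35, 33, 25, 12, 30, 9]


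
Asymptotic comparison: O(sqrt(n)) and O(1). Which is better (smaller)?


constant grows slower than sublinear
O(1) is asymptotically smaller; O(sqrt(n)) grows faster


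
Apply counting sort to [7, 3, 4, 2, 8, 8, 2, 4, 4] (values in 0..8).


Count array: [0, 0, 2, 1, 3, 0, 0, 1, 2]
Reconstruct: [2, 2, 3, 4, 4, 4, 7, 8, 8]


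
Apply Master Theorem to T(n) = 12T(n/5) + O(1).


a=12, b=5, c=0. log_5(12)=1.544 > c=0. Case 1: O(n^log_b(a)) = O(n^1.544)
Complexity: O(n^1.544)


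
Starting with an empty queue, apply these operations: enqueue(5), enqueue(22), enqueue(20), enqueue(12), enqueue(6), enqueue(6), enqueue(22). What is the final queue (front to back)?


enqueue(5) -> [5]
enqueue(22) -> [5, 22]
enqueue(20) -> [5, 22, 20]
enqueue(12) -> [5, 22, 20, 12]
enqueue(6) -> [5, 22, 20, 12, 6]
enqueue(6) -> [5, 22, 20, 12, 6, 6]
enqueue(22) -> [5, 22, 20, 12, 6, 6, 22]
Final queue (front to back): [5, 22, 20, 12, 6, 6, 22]


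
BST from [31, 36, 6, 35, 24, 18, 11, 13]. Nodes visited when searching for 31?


BST root = 31
Search for 31: compare at each node
Path: [31]


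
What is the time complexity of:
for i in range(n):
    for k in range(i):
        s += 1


Per nesting level: O(n) * O(n) [triangular over i] = O(n^2)
Complexity: O(n^2)


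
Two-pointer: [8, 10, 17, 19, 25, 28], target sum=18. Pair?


Two pointers: lo=0, hi=5
Found pair: (8, 10) summing to 18


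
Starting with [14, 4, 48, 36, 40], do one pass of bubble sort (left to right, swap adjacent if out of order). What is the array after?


After one pass: [4, 14, 36, 40, 48]


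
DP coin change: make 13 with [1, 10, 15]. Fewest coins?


dp[0]=0; dp[i]=1+min(dp[i-c] for c in coins)
...dp[8]=8, dp[9]=9, dp[10]=1, dp[11]=2, dp[12]=3, dp[13]=4
Minimum coins for 13 = 4


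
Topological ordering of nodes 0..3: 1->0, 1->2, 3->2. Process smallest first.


Kahn's algorithm, process smallest node first
Order: [1, 0, 3, 2]


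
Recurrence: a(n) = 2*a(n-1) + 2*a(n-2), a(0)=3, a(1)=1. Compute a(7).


Build bottom-up:
...a(5)=140, a(6)=384, a(7)=2*384+2*140=1048


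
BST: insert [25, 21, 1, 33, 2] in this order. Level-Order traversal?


Root = 25; build tree by BST insertion.
Level-Order traversal: [25, 21, 33, 1, 2]


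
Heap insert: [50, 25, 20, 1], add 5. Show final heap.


Append 5: [50, 25, 20, 1, 5]
Bubble up: no swaps needed
Result: [50, 25, 20, 1, 5]


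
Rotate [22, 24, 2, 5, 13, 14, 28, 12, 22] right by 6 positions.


Right rotate by 6: [5, 13, 14, 28, 12, 22, 22, 24, 2]


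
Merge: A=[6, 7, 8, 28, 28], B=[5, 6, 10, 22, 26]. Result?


Compare heads, take smaller each step.
Merged: [5, 6, 6, 7, 8, 10, 22, 26, 28, 28]


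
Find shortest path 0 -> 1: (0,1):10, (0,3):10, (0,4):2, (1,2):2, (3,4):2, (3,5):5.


Dijkstra from 0:
Distances: {0: 0, 1: 10, 2: 12, 3: 4, 4: 2, 5: 9}
Shortest distance to 1 = 10, path = [0, 1]


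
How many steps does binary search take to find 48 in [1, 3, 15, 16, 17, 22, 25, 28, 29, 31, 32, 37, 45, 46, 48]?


Search for 48:
[0,14] mid=7 arr[7]=28
[8,14] mid=11 arr[11]=37
[12,14] mid=13 arr[13]=46
[14,14] mid=14 arr[14]=48
Total: 4 comparisons


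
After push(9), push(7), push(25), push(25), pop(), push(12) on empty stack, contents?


push(9) -> [9]
push(7) -> [9, 7]
push(25) -> [9, 7, 25]
push(25) -> [9, 7, 25, 25]
pop() returns 25 -> [9, 7, 25]
push(12) -> [9, 7, 25, 12]
Final stack (bottom to top): [9, 7, 25, 12]


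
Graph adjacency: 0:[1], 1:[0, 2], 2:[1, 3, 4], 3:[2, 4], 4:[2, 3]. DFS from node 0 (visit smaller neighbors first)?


DFS stack-based: start with [0]
Visit order: [0, 1, 2, 3, 4]


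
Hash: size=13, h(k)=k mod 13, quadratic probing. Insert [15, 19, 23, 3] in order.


Insertions: 15->slot 2; 19->slot 6; 23->slot 10; 3->slot 3
Table: [None, None, 15, 3, None, None, 19, None, None, None, 23, None, None]


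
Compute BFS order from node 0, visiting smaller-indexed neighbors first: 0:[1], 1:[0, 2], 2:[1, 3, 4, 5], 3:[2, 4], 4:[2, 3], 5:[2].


BFS queue: start with [0]
Visit order: [0, 1, 2, 3, 4, 5]


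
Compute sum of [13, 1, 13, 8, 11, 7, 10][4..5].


Prefix sums: [0, 13, 14, 27, 35, 46, 53, 63]
Sum[4..5] = prefix[6] - prefix[4] = 53 - 35 = 18


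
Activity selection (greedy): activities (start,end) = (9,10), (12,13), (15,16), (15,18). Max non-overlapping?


Greedy: pick earliest-ending, then skip overlaps.
Selected (3 activities): [(9, 10), (12, 13), (15, 16)]


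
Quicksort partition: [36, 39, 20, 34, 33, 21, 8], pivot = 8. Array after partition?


Elements <= 8 go left of pivot.
Result: [8, 39, 20, 34, 33, 21, 36], pivot at index 0


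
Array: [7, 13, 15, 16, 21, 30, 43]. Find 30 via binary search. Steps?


Search for 30:
[0,6] mid=3 arr[3]=16
[4,6] mid=5 arr[5]=30
Total: 2 comparisons


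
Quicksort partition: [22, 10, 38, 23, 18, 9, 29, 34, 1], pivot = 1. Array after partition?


Elements <= 1 go left of pivot.
Result: [1, 10, 38, 23, 18, 9, 29, 34, 22], pivot at index 0


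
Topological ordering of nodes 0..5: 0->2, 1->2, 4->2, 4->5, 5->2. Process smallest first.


Kahn's algorithm, process smallest node first
Order: [0, 1, 3, 4, 5, 2]


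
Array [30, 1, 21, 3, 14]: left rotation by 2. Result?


Left rotate by 2: [21, 3, 14, 30, 1]


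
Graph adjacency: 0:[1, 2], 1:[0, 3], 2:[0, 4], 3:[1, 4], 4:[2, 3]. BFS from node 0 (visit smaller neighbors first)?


BFS queue: start with [0]
Visit order: [0, 1, 2, 3, 4]


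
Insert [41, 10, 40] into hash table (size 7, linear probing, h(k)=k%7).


Insertions: 41->slot 6; 10->slot 3; 40->slot 5
Table: [None, None, None, 10, None, 40, 41]


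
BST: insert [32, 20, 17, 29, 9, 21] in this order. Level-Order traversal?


Root = 32; build tree by BST insertion.
Level-Order traversal: [32, 20, 17, 29, 9, 21]


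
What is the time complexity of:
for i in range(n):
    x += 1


Per nesting level: O(n) = O(n)
Complexity: O(n)


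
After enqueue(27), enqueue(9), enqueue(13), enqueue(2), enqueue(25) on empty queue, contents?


enqueue(27) -> [27]
enqueue(9) -> [27, 9]
enqueue(13) -> [27, 9, 13]
enqueue(2) -> [27, 9, 13, 2]
enqueue(25) -> [27, 9, 13, 2, 25]
Final queue (front to back): [27, 9, 13, 2, 25]


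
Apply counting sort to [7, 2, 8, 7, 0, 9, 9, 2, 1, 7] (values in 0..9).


Count array: [1, 1, 2, 0, 0, 0, 0, 3, 1, 2]
Reconstruct: [0, 1, 2, 2, 7, 7, 7, 8, 9, 9]


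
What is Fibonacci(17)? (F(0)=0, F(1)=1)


F(n)=F(n-1)+F(n-2)
...F(15)=610, F(16)=987, F(17)=1597


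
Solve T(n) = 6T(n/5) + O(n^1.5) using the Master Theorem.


a=6, b=5, c=1.5. log_5(6)=1.113 < c=1.5. Case 3: O(n^c) = O(n^1.500)
Complexity: O(n^1.500)


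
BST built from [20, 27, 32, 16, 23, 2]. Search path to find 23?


BST root = 20
Search for 23: compare at each node
Path: [20, 27, 23]


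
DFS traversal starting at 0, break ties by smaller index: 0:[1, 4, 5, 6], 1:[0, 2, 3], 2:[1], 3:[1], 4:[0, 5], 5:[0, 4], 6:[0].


DFS stack-based: start with [0]
Visit order: [0, 1, 2, 3, 4, 5, 6]


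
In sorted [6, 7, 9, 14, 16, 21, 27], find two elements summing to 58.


Two pointers: lo=0, hi=6
No pair sums to 58


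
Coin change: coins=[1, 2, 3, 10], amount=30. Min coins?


dp[0]=0; dp[i]=1+min(dp[i-c] for c in coins)
...dp[25]=4, dp[26]=4, dp[27]=5, dp[28]=5, dp[29]=5, dp[30]=3
Minimum coins for 30 = 3


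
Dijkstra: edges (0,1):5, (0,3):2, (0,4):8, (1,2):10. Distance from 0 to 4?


Dijkstra from 0:
Distances: {0: 0, 1: 5, 2: 15, 3: 2, 4: 8}
Shortest distance to 4 = 8, path = [0, 4]


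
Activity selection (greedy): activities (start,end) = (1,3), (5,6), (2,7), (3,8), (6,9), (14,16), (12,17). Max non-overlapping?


Greedy: pick earliest-ending, then skip overlaps.
Selected (4 activities): [(1, 3), (5, 6), (6, 9), (14, 16)]


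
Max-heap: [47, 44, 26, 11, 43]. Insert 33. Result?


Append 33: [47, 44, 26, 11, 43, 33]
Bubble up: swap idx 5(33) with idx 2(26)
Result: [47, 44, 33, 11, 43, 26]


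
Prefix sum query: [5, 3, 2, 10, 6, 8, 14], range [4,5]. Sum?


Prefix sums: [0, 5, 8, 10, 20, 26, 34, 48]
Sum[4..5] = prefix[6] - prefix[4] = 34 - 20 = 14


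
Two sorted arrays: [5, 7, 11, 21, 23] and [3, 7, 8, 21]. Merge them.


Compare heads, take smaller each step.
Merged: [3, 5, 7, 7, 8, 11, 21, 21, 23]


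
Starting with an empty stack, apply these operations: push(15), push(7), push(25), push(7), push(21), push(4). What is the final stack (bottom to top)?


push(15) -> [15]
push(7) -> [15, 7]
push(25) -> [15, 7, 25]
push(7) -> [15, 7, 25, 7]
push(21) -> [15, 7, 25, 7, 21]
push(4) -> [15, 7, 25, 7, 21, 4]
Final stack (bottom to top): [15, 7, 25, 7, 21, 4]


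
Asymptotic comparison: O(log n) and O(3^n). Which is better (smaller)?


logarithmic grows slower than exponential (base 3)
O(log n) is asymptotically smaller; O(3^n) grows faster


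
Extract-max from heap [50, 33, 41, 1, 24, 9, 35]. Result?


Max = 50
Replace root with last, heapify down
Resulting heap: [41, 33, 35, 1, 24, 9]
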